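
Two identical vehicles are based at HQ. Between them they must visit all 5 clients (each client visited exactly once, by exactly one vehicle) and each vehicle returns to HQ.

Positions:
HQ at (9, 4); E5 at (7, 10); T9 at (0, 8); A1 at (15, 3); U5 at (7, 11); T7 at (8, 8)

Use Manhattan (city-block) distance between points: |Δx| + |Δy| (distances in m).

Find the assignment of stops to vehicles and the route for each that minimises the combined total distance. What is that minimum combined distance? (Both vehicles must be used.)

There are 2^4 − 1 = 15 ways to divide the 5 stops into two non-empty groups. For each, the best each vehicle can do is its own shortest tour through its group:
  {E5} + {T9, A1, U5, T7}: 16 + 46 = 62
  {T9} + {E5, A1, U5, T7}: 26 + 32 = 58
  {E5, T9} + {A1, U5, T7}: 30 + 32 = 62
  {A1} + {E5, T9, U5, T7}: 14 + 32 = 46
  {E5, A1} + {T9, U5, T7}: 30 + 32 = 62
  {T9, A1} + {E5, U5, T7}: 40 + 18 = 58
  … (15 splits in total)
Best: vehicle 1 HQ → A1 → HQ = 14; vehicle 2 HQ → E5 → U5 → T9 → T7 → HQ = 32; combined 46.

46 m — the smallest possible combined total.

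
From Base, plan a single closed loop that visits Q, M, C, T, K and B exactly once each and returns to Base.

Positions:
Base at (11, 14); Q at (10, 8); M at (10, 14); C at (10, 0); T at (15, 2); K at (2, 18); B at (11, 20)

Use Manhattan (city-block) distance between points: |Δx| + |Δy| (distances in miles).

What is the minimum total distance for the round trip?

66 miles — the shortest possible round trip.

There are 360 distinct closed tours to check (reversals are equivalent).
Base→Q→M→C→T→K→B→Base: 7+6+14+7+29+11+6 = 80
Base→Q→M→C→T→B→K→Base: 7+6+14+7+22+11+13 = 80
Base→Q→M→C→K→T→B→Base: 7+6+14+26+29+22+6 = 110
Base→Q→M→C→K→B→T→Base: 7+6+14+26+11+22+16 = 102
Base→Q→M→C→B→T→K→Base: 7+6+14+21+22+29+13 = 112
Base→Q→M→C→B→K→T→Base: 7+6+14+21+11+29+16 = 104
Base→Q→M→T→C→K→B→Base: 7+6+17+7+26+11+6 = 80
Base→Q→M→T→C→B→K→Base: 7+6+17+7+21+11+13 = 82
… (352 more)
Base→T→C→Q→M→K→B→Base: 16+7+8+6+12+11+6 = 66  ← best
The minimum is 66.
One optimal route: Base → T → C → Q → M → K → B → Base (or its reverse).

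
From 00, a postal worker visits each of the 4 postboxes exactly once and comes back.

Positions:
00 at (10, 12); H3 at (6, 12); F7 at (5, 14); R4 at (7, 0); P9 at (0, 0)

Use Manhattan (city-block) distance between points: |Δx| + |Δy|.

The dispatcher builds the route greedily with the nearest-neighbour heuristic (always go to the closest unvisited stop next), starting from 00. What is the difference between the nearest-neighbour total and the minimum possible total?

The nearest-neighbour route is 4 longer than optimal.

From 00: H3=4, F7=7, R4=15, P9=22 → choose H3 (4).
From H3: F7=3, R4=13, P9=18 → choose F7 (3).
From F7: R4=16, P9=19 → choose R4 (16).
From R4: P9=7 → choose P9 (7).
NN route 00 → H3 → F7 → R4 → P9 → 00 costs 52.
Optimal: 00 → H3 → F7 → P9 → R4 → 00 costs 48 (by enumerating all 12 distinct tours).
Excess = 52 − 48 = 4.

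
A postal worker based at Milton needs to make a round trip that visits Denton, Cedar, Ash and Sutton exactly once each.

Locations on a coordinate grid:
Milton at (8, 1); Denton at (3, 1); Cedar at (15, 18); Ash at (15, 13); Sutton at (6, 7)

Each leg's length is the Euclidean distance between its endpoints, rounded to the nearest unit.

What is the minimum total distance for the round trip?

There are 12 distinct closed tours to check (reversals are equivalent).
Milton → Denton → Cedar → Ash → Sutton → Milton: 5+21+5+11+6 = 48
Milton → Denton → Cedar → Sutton → Ash → Milton: 5+21+14+11+14 = 65
Milton → Denton → Ash → Cedar → Sutton → Milton: 5+17+5+14+6 = 47
Milton → Denton → Ash → Sutton → Cedar → Milton: 5+17+11+14+18 = 65
Milton → Denton → Sutton → Cedar → Ash → Milton: 5+7+14+5+14 = 45
Milton → Denton → Sutton → Ash → Cedar → Milton: 5+7+11+5+18 = 46
Milton → Cedar → Denton → Ash → Sutton → Milton: 18+21+17+11+6 = 73
Milton → Cedar → Denton → Sutton → Ash → Milton: 18+21+7+11+14 = 71
Milton → Cedar → Ash → Denton → Sutton → Milton: 18+5+17+7+6 = 53
Milton → Cedar → Sutton → Denton → Ash → Milton: 18+14+7+17+14 = 70
Milton → Ash → Denton → Cedar → Sutton → Milton: 14+17+21+14+6 = 72
Milton → Ash → Cedar → Denton → Sutton → Milton: 14+5+21+7+6 = 53
The minimum is 45.
One optimal route: Milton → Denton → Sutton → Cedar → Ash → Milton (or its reverse).

45 — the shortest possible round trip.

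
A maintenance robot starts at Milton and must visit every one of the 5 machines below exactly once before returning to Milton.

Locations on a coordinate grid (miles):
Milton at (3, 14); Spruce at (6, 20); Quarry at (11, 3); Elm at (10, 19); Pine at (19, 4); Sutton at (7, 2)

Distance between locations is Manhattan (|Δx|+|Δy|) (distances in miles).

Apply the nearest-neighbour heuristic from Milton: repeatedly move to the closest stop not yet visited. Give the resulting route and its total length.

Total distance 76 miles via the nearest-neighbour route Milton → Spruce → Elm → Quarry → Sutton → Pine → Milton.

At Milton the remaining stops are Spruce 9, Elm 12, Sutton 16, Quarry 19, Pine 26; go to Spruce.
At Spruce the remaining stops are Elm 5, Sutton 19, Quarry 22, Pine 29; go to Elm.
At Elm the remaining stops are Quarry 17, Sutton 20, Pine 24; go to Quarry.
At Quarry the remaining stops are Sutton 5, Pine 9; go to Sutton.
At Sutton the remaining stops are Pine 14; go to Pine.
Return Pine→Milton: 26.
Total = 9 + 5 + 17 + 5 + 14 + 26 = 76.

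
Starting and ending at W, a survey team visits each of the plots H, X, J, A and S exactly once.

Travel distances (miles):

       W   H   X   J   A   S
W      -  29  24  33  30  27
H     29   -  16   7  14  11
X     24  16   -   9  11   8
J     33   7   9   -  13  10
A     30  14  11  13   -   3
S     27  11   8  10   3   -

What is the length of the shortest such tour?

With 5 stops there are 5!/2 = 60 distinct round trips (a route and its reverse cost the same).
W - H - X - J - A - S - W: 29+16+9+13+3+27 = 97
W - H - X - J - S - A - W: 29+16+9+10+3+30 = 97
W - H - X - A - J - S - W: 29+16+11+13+10+27 = 106
W - H - X - A - S - J - W: 29+16+11+3+10+33 = 102
W - H - X - S - J - A - W: 29+16+8+10+13+30 = 106
W - H - X - S - A - J - W: 29+16+8+3+13+33 = 102
W - H - J - X - A - S - W: 29+7+9+11+3+27 = 86
W - H - J - X - S - A - W: 29+7+9+8+3+30 = 86
W - H - J - A - X - S - W: 29+7+13+11+8+27 = 95
W - H - J - A - S - X - W: 29+7+13+3+8+24 = 84
W - H - J - S - X - A - W: 29+7+10+8+11+30 = 95
W - H - J - S - A - X - W: 29+7+10+3+11+24 = 84
W - H - A - X - J - S - W: 29+14+11+9+10+27 = 100
W - H - A - X - S - J - W: 29+14+11+8+10+33 = 105
… (46 more)
The minimum is 84.
One optimal route: W → H → J → A → S → X → W (or its reverse).

84 miles — the shortest possible round trip.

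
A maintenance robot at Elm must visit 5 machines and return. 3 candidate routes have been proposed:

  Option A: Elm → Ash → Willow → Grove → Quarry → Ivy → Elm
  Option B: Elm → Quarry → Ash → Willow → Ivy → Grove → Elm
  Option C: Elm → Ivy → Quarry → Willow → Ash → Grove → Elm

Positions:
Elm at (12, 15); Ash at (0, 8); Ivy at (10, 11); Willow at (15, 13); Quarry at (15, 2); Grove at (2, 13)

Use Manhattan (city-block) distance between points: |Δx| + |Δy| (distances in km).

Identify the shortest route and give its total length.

70 km — Option C is the shortest.

Option A: 19 + 20 + 13 + 24 + 14 + 6 = 96
Option B: 16 + 21 + 20 + 7 + 10 + 12 = 86
Option C: 6 + 14 + 11 + 20 + 7 + 12 = 70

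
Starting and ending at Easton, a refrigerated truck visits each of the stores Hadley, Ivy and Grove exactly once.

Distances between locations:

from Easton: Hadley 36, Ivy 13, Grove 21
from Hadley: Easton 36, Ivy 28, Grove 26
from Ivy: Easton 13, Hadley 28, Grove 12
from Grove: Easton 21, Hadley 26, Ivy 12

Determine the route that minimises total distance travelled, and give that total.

There are 3 distinct closed tours to check (reversals are equivalent).
Easton - Hadley - Ivy - Grove - Easton: 36+28+12+21 = 97
Easton - Hadley - Grove - Ivy - Easton: 36+26+12+13 = 87
Easton - Ivy - Hadley - Grove - Easton: 13+28+26+21 = 88
The minimum is 87.
One optimal route: Easton → Hadley → Grove → Ivy → Easton (or its reverse).

Shortest round trip = 87.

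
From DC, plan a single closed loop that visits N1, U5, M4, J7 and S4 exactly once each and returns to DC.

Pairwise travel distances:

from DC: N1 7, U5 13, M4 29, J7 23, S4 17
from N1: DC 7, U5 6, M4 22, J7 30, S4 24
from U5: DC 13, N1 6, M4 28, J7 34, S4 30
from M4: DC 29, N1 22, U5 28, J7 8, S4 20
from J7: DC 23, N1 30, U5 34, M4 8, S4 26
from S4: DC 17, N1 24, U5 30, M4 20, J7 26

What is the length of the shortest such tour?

Shortest round trip = 92.

With 5 stops there are 5!/2 = 60 distinct round trips (a route and its reverse cost the same).
DC → N1 → U5 → M4 → J7 → S4 → DC: 7+6+28+8+26+17 = 92
DC → N1 → U5 → M4 → S4 → J7 → DC: 7+6+28+20+26+23 = 110
DC → N1 → U5 → J7 → M4 → S4 → DC: 7+6+34+8+20+17 = 92
DC → N1 → U5 → J7 → S4 → M4 → DC: 7+6+34+26+20+29 = 122
DC → N1 → U5 → S4 → M4 → J7 → DC: 7+6+30+20+8+23 = 94
DC → N1 → U5 → S4 → J7 → M4 → DC: 7+6+30+26+8+29 = 106
DC → N1 → M4 → U5 → J7 → S4 → DC: 7+22+28+34+26+17 = 134
DC → N1 → M4 → U5 → S4 → J7 → DC: 7+22+28+30+26+23 = 136
DC → N1 → M4 → J7 → U5 → S4 → DC: 7+22+8+34+30+17 = 118
DC → N1 → M4 → J7 → S4 → U5 → DC: 7+22+8+26+30+13 = 106
DC → N1 → M4 → S4 → U5 → J7 → DC: 7+22+20+30+34+23 = 136
DC → N1 → M4 → S4 → J7 → U5 → DC: 7+22+20+26+34+13 = 122
DC → N1 → J7 → U5 → M4 → S4 → DC: 7+30+34+28+20+17 = 136
DC → N1 → J7 → U5 → S4 → M4 → DC: 7+30+34+30+20+29 = 150
… (46 more)
The minimum is 92.
One optimal route: DC → N1 → U5 → M4 → J7 → S4 → DC (or its reverse).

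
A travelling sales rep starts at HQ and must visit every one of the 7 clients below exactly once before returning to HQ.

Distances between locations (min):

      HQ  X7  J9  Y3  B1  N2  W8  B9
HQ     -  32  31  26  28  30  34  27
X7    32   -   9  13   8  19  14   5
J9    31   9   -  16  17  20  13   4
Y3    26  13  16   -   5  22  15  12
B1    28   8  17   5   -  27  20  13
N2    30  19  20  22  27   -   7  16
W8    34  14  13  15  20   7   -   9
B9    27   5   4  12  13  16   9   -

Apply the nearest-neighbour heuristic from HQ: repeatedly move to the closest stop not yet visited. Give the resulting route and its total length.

From HQ: distances to unvisited — Y3=26, B9=27, B1=28, N2=30, J9=31, X7=32, W8=34. Nearest is Y3 (26).
From Y3: distances to unvisited — B1=5, B9=12, X7=13, W8=15, J9=16, N2=22. Nearest is B1 (5).
From B1: distances to unvisited — X7=8, B9=13, J9=17, W8=20, N2=27. Nearest is X7 (8).
From X7: distances to unvisited — B9=5, J9=9, W8=14, N2=19. Nearest is B9 (5).
From B9: distances to unvisited — J9=4, W8=9, N2=16. Nearest is J9 (4).
From J9: distances to unvisited — W8=13, N2=20. Nearest is W8 (13).
From W8: distances to unvisited — N2=7. Nearest is N2 (7).
Return N2→HQ: 30.
Total = 26 + 5 + 8 + 5 + 4 + 13 + 7 + 30 = 98.

Nearest-neighbour total = 98 min; route HQ → Y3 → B1 → X7 → B9 → J9 → W8 → N2 → HQ.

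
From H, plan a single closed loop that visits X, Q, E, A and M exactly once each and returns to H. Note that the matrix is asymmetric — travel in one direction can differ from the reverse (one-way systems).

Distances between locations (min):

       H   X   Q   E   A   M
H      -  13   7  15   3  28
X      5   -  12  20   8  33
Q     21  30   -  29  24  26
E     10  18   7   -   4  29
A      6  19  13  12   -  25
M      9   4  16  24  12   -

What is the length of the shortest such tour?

H-X-Q-E-A-M-H: 13+12+29+4+25+9 = 92
H-X-Q-E-M-A-H: 13+12+29+29+12+6 = 101
H-X-Q-A-E-M-H: 13+12+24+12+29+9 = 99
H-X-Q-A-M-E-H: 13+12+24+25+24+10 = 108
H-X-Q-M-E-A-H: 13+12+26+24+4+6 = 85
H-X-Q-M-A-E-H: 13+12+26+12+12+10 = 85
H-X-E-Q-A-M-H: 13+20+7+24+25+9 = 98
H-X-E-Q-M-A-H: 13+20+7+26+12+6 = 84
H-X-E-A-Q-M-H: 13+20+4+13+26+9 = 85
H-X-E-A-M-Q-H: 13+20+4+25+16+21 = 99
H-X-E-M-Q-A-H: 13+20+29+16+24+6 = 108
H-X-E-M-A-Q-H: 13+20+29+12+13+21 = 108
H-X-A-Q-E-M-H: 13+8+13+29+29+9 = 101
H-X-A-Q-M-E-H: 13+8+13+26+24+10 = 94
… (106 more)
H-A-E-Q-M-X-H: 3+12+7+26+4+5 = 57  ← best
The minimum is 57.
One optimal route: H → A → E → Q → M → X → H.

Minimum total distance: 57 min.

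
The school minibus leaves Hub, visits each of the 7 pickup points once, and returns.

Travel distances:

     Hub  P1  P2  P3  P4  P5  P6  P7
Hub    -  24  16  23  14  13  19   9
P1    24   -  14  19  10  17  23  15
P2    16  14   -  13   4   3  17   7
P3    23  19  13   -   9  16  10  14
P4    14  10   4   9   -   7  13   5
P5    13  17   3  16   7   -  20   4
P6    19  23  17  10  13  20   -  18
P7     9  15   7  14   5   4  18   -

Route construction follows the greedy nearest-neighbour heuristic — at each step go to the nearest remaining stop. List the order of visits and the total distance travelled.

Total distance 86 via the nearest-neighbour route Hub → P7 → P5 → P2 → P4 → P3 → P6 → P1 → Hub.

Hub → [P7:9 / P5:13 / P4:14 / P2:16 / P6:19 / P3:23 / P1:24] → P7 (9)
P7 → [P5:4 / P4:5 / P2:7 / P3:14 / P1:15 / P6:18] → P5 (4)
P5 → [P2:3 / P4:7 / P3:16 / P1:17 / P6:20] → P2 (3)
P2 → [P4:4 / P3:13 / P1:14 / P6:17] → P4 (4)
P4 → [P3:9 / P1:10 / P6:13] → P3 (9)
P3 → [P6:10 / P1:19] → P6 (10)
P6 → [P1:23] → P1 (23)
Return P1→Hub: 24.
Total = 9 + 4 + 3 + 4 + 9 + 10 + 23 + 24 = 86.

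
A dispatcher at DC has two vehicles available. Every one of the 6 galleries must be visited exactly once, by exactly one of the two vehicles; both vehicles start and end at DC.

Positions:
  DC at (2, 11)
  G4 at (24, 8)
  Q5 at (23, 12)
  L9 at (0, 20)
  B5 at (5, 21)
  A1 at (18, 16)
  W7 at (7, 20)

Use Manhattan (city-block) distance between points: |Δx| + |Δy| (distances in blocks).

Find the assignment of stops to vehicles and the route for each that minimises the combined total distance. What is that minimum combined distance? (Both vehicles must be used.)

92 blocks — the smallest possible combined total.

There are 2^5 − 1 = 31 ways to divide the 6 stops into two non-empty groups. For each, the best each vehicle can do is its own shortest tour through its group:
  {G4} + {Q5, L9, B5, A1, W7}: 50 + 66 = 116
  {Q5} + {G4, L9, B5, A1, W7}: 44 + 74 = 118
  {G4, Q5} + {L9, B5, A1, W7}: 52 + 56 = 108
  {L9} + {G4, Q5, B5, A1, W7}: 22 + 70 = 92
  {G4, L9} + {Q5, B5, A1, W7}: 72 + 62 = 134
  {Q5, L9} + {G4, B5, A1, W7}: 64 + 70 = 134
  … (31 splits in total)
Best: vehicle 1 DC → L9 → DC = 22; vehicle 2 DC → G4 → Q5 → A1 → W7 → B5 → DC = 70; combined 92.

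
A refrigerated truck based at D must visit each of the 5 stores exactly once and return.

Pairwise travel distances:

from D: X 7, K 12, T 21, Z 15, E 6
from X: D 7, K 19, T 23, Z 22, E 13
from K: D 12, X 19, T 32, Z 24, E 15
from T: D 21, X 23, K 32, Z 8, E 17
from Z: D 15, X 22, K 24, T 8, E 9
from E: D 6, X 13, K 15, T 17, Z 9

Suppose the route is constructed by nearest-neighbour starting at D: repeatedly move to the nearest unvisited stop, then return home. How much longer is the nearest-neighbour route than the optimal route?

D: E=6, X=7, K=12, Z=15, T=21 ⇒ E
E: Z=9, X=13, K=15, T=17 ⇒ Z
Z: T=8, X=22, K=24 ⇒ T
T: X=23, K=32 ⇒ X
X: K=19 ⇒ K
NN route D → E → Z → T → X → K → D costs 77.
Optimal: D → X → T → Z → E → K → D costs 74 (by enumerating all 60 distinct tours).
Excess = 77 − 74 = 3.

Excess over optimum: 3.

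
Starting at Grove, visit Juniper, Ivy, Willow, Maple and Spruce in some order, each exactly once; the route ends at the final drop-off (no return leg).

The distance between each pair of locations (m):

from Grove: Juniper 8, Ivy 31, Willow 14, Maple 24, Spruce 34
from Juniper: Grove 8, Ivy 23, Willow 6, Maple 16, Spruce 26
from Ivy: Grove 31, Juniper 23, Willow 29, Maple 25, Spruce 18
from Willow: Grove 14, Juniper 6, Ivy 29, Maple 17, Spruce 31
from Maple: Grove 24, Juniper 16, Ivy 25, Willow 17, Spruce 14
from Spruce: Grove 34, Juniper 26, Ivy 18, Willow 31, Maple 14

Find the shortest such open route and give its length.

There are 5! = 120 possible orderings.
Grove→Juniper→Ivy→Willow→Maple→Spruce: 8+23+29+17+14 = 91
Grove→Juniper→Ivy→Willow→Spruce→Maple: 8+23+29+31+14 = 105
Grove→Juniper→Ivy→Maple→Willow→Spruce: 8+23+25+17+31 = 104
Grove→Juniper→Ivy→Maple→Spruce→Willow: 8+23+25+14+31 = 101
Grove→Juniper→Ivy→Spruce→Willow→Maple: 8+23+18+31+17 = 97
Grove→Juniper→Ivy→Spruce→Maple→Willow: 8+23+18+14+17 = 80
Grove→Juniper→Willow→Ivy→Maple→Spruce: 8+6+29+25+14 = 82
Grove→Juniper→Willow→Ivy→Spruce→Maple: 8+6+29+18+14 = 75
Grove→Juniper→Willow→Maple→Ivy→Spruce: 8+6+17+25+18 = 74
Grove→Juniper→Willow→Maple→Spruce→Ivy: 8+6+17+14+18 = 63
Grove→Juniper→Willow→Spruce→Ivy→Maple: 8+6+31+18+25 = 88
Grove→Juniper→Willow→Spruce→Maple→Ivy: 8+6+31+14+25 = 84
Grove→Juniper→Maple→Ivy→Willow→Spruce: 8+16+25+29+31 = 109
Grove→Juniper→Maple→Ivy→Spruce→Willow: 8+16+25+18+31 = 98
… (106 more)
The minimum is 63.
One shortest path: Grove → Juniper → Willow → Maple → Spruce → Ivy.

63 m — the minimum one-way total.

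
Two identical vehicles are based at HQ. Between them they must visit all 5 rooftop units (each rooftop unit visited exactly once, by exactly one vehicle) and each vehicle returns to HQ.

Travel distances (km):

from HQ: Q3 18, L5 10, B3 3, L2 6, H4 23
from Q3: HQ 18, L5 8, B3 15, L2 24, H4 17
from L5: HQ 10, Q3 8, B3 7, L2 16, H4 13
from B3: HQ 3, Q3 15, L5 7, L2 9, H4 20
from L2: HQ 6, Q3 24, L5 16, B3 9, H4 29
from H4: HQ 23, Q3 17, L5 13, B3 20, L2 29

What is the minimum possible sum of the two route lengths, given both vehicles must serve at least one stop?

70 km — the smallest possible combined total.

Check every non-empty split of the stops between the two vehicles; for each half take its own optimal tour:
  {Q3} + {L5, B3, L2, H4}: 36 + 58 = 94
  {L5} + {Q3, B3, L2, H4}: 20 + 70 = 90
  {Q3, L5} + {B3, L2, H4}: 36 + 58 = 94
  {B3} + {Q3, L5, L2, H4}: 6 + 70 = 76
  {Q3, B3} + {L5, L2, H4}: 36 + 58 = 94
  {L5, B3} + {Q3, L2, H4}: 20 + 70 = 90
  … (15 splits in total)
  {L2} + {Q3, L5, B3, H4}: 12 + 58 = 70  ← best
Best: vehicle 1 HQ → L2 → HQ = 12; vehicle 2 HQ → Q3 → H4 → L5 → B3 → HQ = 58; combined 70.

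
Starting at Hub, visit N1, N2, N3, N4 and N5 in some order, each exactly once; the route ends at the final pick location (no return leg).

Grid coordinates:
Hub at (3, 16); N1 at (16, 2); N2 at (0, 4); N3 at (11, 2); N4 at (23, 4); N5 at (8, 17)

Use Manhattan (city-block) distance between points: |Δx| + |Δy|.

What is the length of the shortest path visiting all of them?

Shortest open route: 54.

There are 5! = 120 possible orderings.
Hub→N1→N2→N3→N4→N5: 27+18+13+14+28 = 100
Hub→N1→N2→N3→N5→N4: 27+18+13+18+28 = 104
Hub→N1→N2→N4→N3→N5: 27+18+23+14+18 = 100
Hub→N1→N2→N4→N5→N3: 27+18+23+28+18 = 114
Hub→N1→N2→N5→N3→N4: 27+18+21+18+14 = 98
Hub→N1→N2→N5→N4→N3: 27+18+21+28+14 = 108
Hub→N1→N3→N2→N4→N5: 27+5+13+23+28 = 96
Hub→N1→N3→N2→N5→N4: 27+5+13+21+28 = 94
Hub→N1→N3→N4→N2→N5: 27+5+14+23+21 = 90
Hub→N1→N3→N4→N5→N2: 27+5+14+28+21 = 95
Hub→N1→N3→N5→N2→N4: 27+5+18+21+23 = 94
Hub→N1→N3→N5→N4→N2: 27+5+18+28+23 = 101
Hub→N1→N4→N2→N3→N5: 27+9+23+13+18 = 90
Hub→N1→N4→N2→N5→N3: 27+9+23+21+18 = 98
… (106 more)
Hub→N5→N2→N3→N1→N4: 6+21+13+5+9 = 54  ← best
The minimum is 54.
One shortest path: Hub → N5 → N2 → N3 → N1 → N4.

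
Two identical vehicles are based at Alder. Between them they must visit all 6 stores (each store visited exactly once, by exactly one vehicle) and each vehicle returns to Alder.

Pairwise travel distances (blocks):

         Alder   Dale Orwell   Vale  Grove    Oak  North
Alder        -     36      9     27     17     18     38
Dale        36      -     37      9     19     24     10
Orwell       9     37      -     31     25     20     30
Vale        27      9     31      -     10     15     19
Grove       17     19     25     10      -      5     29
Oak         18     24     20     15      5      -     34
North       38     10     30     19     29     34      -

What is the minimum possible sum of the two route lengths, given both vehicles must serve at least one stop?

108 blocks — the smallest possible combined total.

There are 2^5 − 1 = 31 ways to divide the 6 stops into two non-empty groups. For each, the best each vehicle can do is its own shortest tour through its group:
  {Dale} + {Orwell, Vale, Grove, Oak, North}: 72 + 91 = 163
  {Orwell} + {Dale, Vale, Grove, Oak, North}: 18 + 90 = 108
  {Dale, Orwell} + {Vale, Grove, Oak, North}: 82 + 90 = 172
  {Vale} + {Dale, Orwell, Grove, Oak, North}: 54 + 91 = 145
  {Dale, Vale} + {Orwell, Grove, Oak, North}: 72 + 91 = 163
  {Orwell, Vale} + {Dale, Grove, Oak, North}: 67 + 90 = 157
  … (31 splits in total)
Best: vehicle 1 Alder → Orwell → Alder = 18; vehicle 2 Alder → Oak → Grove → Vale → Dale → North → Alder = 90; combined 108.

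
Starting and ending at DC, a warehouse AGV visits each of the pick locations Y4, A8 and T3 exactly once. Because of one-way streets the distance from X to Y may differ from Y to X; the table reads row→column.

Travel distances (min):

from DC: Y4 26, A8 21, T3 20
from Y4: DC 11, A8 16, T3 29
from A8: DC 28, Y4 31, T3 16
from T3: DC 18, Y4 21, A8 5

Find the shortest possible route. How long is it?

DC-Y4-A8-T3-DC: 26+16+16+18 = 76
DC-Y4-T3-A8-DC: 26+29+5+28 = 88
DC-A8-Y4-T3-DC: 21+31+29+18 = 99
DC-A8-T3-Y4-DC: 21+16+21+11 = 69
DC-T3-Y4-A8-DC: 20+21+16+28 = 85
DC-T3-A8-Y4-DC: 20+5+31+11 = 67
The minimum is 67.
One optimal route: DC → T3 → A8 → Y4 → DC.

Shortest round trip = 67 min.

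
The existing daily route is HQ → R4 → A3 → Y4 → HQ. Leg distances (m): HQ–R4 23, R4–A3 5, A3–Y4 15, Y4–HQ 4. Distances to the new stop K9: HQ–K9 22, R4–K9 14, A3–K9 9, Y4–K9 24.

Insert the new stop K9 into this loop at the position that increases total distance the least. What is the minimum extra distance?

Insertion cost between consecutive stops i–j is d(i,K9) + d(K9,j) − d(i,j):
  between HQ and R4: 22 + 14 − 23 = 13
  between R4 and A3: 14 + 9 − 5 = 18
  between A3 and Y4: 9 + 24 − 15 = 18
  between Y4 and HQ: 24 + 22 − 4 = 42
Cheapest insertion is between HQ and R4, adding 13.
New total = 47 + 13 = 60.

Adding 13 m by placing K9 on the HQ–R4 leg.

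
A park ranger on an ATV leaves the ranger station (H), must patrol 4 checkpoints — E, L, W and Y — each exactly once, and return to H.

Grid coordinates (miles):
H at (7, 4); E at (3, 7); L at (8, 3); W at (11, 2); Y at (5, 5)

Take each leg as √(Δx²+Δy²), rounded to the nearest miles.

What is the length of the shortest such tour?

18 miles — the shortest possible round trip.

With 4 stops there are 4!/2 = 12 distinct round trips (a route and its reverse cost the same).
H → E → L → W → Y → H: 5+6+3+7+2 = 23
H → E → L → Y → W → H: 5+6+4+7+4 = 26
H → E → W → L → Y → H: 5+9+3+4+2 = 23
H → E → W → Y → L → H: 5+9+7+4+1 = 26
H → E → Y → L → W → H: 5+3+4+3+4 = 19
H → E → Y → W → L → H: 5+3+7+3+1 = 19
H → L → E → W → Y → H: 1+6+9+7+2 = 25
H → L → E → Y → W → H: 1+6+3+7+4 = 21
H → L → W → E → Y → H: 1+3+9+3+2 = 18
H → L → Y → E → W → H: 1+4+3+9+4 = 21
H → W → E → L → Y → H: 4+9+6+4+2 = 25
H → W → L → E → Y → H: 4+3+6+3+2 = 18
The minimum is 18.
One optimal route: H → L → W → E → Y → H (or its reverse).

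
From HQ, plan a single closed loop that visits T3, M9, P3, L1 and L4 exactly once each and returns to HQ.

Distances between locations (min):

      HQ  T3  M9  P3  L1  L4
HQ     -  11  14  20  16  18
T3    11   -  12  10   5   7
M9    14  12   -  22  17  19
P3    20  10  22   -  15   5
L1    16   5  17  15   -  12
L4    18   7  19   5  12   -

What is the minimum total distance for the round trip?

There are 60 distinct closed tours to check (reversals are equivalent).
HQ → T3 → M9 → P3 → L1 → L4 → HQ: 11+12+22+15+12+18 = 90
HQ → T3 → M9 → P3 → L4 → L1 → HQ: 11+12+22+5+12+16 = 78
HQ → T3 → M9 → L1 → P3 → L4 → HQ: 11+12+17+15+5+18 = 78
HQ → T3 → M9 → L1 → L4 → P3 → HQ: 11+12+17+12+5+20 = 77
HQ → T3 → M9 → L4 → P3 → L1 → HQ: 11+12+19+5+15+16 = 78
HQ → T3 → M9 → L4 → L1 → P3 → HQ: 11+12+19+12+15+20 = 89
HQ → T3 → P3 → M9 → L1 → L4 → HQ: 11+10+22+17+12+18 = 90
HQ → T3 → P3 → M9 → L4 → L1 → HQ: 11+10+22+19+12+16 = 90
HQ → T3 → P3 → L1 → M9 → L4 → HQ: 11+10+15+17+19+18 = 90
HQ → T3 → P3 → L1 → L4 → M9 → HQ: 11+10+15+12+19+14 = 81
HQ → T3 → P3 → L4 → M9 → L1 → HQ: 11+10+5+19+17+16 = 78
HQ → T3 → P3 → L4 → L1 → M9 → HQ: 11+10+5+12+17+14 = 69
HQ → T3 → L1 → M9 → P3 → L4 → HQ: 11+5+17+22+5+18 = 78
HQ → T3 → L1 → M9 → L4 → P3 → HQ: 11+5+17+19+5+20 = 77
… (46 more)
HQ → M9 → T3 → L1 → L4 → P3 → HQ: 14+12+5+12+5+20 = 68  ← best
The minimum is 68.
One optimal route: HQ → M9 → T3 → L1 → L4 → P3 → HQ (or its reverse).

Shortest round trip = 68 min.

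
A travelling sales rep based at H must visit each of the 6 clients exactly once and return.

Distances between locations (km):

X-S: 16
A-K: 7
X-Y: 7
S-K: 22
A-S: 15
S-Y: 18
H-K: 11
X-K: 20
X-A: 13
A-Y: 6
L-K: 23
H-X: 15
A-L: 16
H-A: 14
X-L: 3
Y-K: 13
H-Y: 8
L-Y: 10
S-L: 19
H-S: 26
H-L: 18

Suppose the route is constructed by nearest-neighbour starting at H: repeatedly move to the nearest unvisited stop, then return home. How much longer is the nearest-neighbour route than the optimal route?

H: Y=8, K=11, A=14, X=15, L=18, S=26 ⇒ Y
Y: A=6, X=7, L=10, K=13, S=18 ⇒ A
A: K=7, X=13, S=15, L=16 ⇒ K
K: X=20, S=22, L=23 ⇒ X
X: L=3, S=16 ⇒ L
L: S=19 ⇒ S
NN route H → Y → A → K → X → L → S → H costs 89.
Optimal: H → Y → X → L → S → A → K → H costs 70 (by enumerating all 360 distinct tours).
Excess = 89 − 70 = 19.

Excess over optimum: 19 km.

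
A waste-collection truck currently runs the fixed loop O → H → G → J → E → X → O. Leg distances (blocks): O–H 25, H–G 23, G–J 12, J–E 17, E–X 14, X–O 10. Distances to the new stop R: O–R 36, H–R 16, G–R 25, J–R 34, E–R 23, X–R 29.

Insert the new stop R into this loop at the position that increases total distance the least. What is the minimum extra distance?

Minimum extra distance: 18 blocks, inserting R between H and G.

Insertion cost between consecutive stops i–j is d(i,R) + d(R,j) − d(i,j):
  between O and H: 36 + 16 − 25 = 27
  between H and G: 16 + 25 − 23 = 18
  between G and J: 25 + 34 − 12 = 47
  between J and E: 34 + 23 − 17 = 40
  between E and X: 23 + 29 − 14 = 38
  between X and O: 29 + 36 − 10 = 55
Cheapest insertion is between H and G, adding 18.
New total = 101 + 18 = 119.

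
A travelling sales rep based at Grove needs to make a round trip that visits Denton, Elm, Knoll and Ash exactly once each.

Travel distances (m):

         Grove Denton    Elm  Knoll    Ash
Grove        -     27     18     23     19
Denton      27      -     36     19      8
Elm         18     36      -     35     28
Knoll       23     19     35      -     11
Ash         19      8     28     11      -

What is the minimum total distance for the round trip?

Grove → Denton → Elm → Knoll → Ash → Grove: 27+36+35+11+19 = 128
Grove → Denton → Elm → Ash → Knoll → Grove: 27+36+28+11+23 = 125
Grove → Denton → Knoll → Elm → Ash → Grove: 27+19+35+28+19 = 128
Grove → Denton → Knoll → Ash → Elm → Grove: 27+19+11+28+18 = 103
Grove → Denton → Ash → Elm → Knoll → Grove: 27+8+28+35+23 = 121
Grove → Denton → Ash → Knoll → Elm → Grove: 27+8+11+35+18 = 99
Grove → Elm → Denton → Knoll → Ash → Grove: 18+36+19+11+19 = 103
Grove → Elm → Denton → Ash → Knoll → Grove: 18+36+8+11+23 = 96
Grove → Elm → Knoll → Denton → Ash → Grove: 18+35+19+8+19 = 99
Grove → Elm → Ash → Denton → Knoll → Grove: 18+28+8+19+23 = 96
Grove → Knoll → Denton → Elm → Ash → Grove: 23+19+36+28+19 = 125
Grove → Knoll → Elm → Denton → Ash → Grove: 23+35+36+8+19 = 121
The minimum is 96.
One optimal route: Grove → Elm → Denton → Ash → Knoll → Grove (or its reverse).

Minimum total distance: 96 m.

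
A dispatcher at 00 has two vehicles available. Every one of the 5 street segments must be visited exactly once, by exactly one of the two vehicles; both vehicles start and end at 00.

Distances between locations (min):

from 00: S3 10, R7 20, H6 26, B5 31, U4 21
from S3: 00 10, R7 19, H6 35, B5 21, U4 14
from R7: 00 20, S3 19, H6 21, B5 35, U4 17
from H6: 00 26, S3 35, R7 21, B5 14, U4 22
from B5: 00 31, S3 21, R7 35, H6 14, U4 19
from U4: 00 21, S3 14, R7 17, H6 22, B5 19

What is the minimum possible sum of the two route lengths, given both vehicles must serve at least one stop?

Check every non-empty split of the stops between the two vehicles; for each half take its own optimal tour:
  {S3} + {R7, H6, B5, U4}: 20 + 95 = 115
  {R7} + {S3, H6, B5, U4}: 40 + 83 = 123
  {S3, R7} + {H6, B5, U4}: 49 + 80 = 129
  {H6} + {S3, R7, B5, U4}: 52 + 87 = 139
  {S3, H6} + {R7, B5, U4}: 71 + 87 = 158
  {R7, H6} + {S3, B5, U4}: 67 + 71 = 138
  … (15 splits in total)
Best: vehicle 1 00 → S3 → 00 = 20; vehicle 2 00 → R7 → H6 → B5 → U4 → 00 = 95; combined 115.

Minimum combined distance: 115 min.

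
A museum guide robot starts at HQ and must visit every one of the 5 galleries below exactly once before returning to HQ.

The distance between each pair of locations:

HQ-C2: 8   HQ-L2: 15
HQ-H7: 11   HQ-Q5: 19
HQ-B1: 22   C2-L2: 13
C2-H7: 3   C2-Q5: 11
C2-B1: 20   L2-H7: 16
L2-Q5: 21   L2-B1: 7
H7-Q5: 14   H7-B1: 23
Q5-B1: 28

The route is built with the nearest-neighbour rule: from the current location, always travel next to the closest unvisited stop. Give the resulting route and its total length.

HQ → [C2:8 / H7:11 / L2:15 / Q5:19 / B1:22] → C2 (8)
C2 → [H7:3 / Q5:11 / L2:13 / B1:20] → H7 (3)
H7 → [Q5:14 / L2:16 / B1:23] → Q5 (14)
Q5 → [L2:21 / B1:28] → L2 (21)
L2 → [B1:7] → B1 (7)
Return B1→HQ: 22.
Total = 8 + 3 + 14 + 21 + 7 + 22 = 75.

75 along HQ → C2 → H7 → Q5 → L2 → B1 → HQ.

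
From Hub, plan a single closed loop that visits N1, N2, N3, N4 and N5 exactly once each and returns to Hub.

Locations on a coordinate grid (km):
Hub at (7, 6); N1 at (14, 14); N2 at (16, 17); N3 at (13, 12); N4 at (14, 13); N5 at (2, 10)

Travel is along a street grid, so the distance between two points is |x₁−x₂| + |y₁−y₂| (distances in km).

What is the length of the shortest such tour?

50 km — the shortest possible round trip.

With 5 stops there are 5!/2 = 60 distinct round trips (a route and its reverse cost the same).
Hub - N1 - N2 - N3 - N4 - N5 - Hub: 15+5+8+2+15+9 = 54
Hub - N1 - N2 - N3 - N5 - N4 - Hub: 15+5+8+13+15+14 = 70
Hub - N1 - N2 - N4 - N3 - N5 - Hub: 15+5+6+2+13+9 = 50
Hub - N1 - N2 - N4 - N5 - N3 - Hub: 15+5+6+15+13+12 = 66
Hub - N1 - N2 - N5 - N3 - N4 - Hub: 15+5+21+13+2+14 = 70
Hub - N1 - N2 - N5 - N4 - N3 - Hub: 15+5+21+15+2+12 = 70
Hub - N1 - N3 - N2 - N4 - N5 - Hub: 15+3+8+6+15+9 = 56
Hub - N1 - N3 - N2 - N5 - N4 - Hub: 15+3+8+21+15+14 = 76
Hub - N1 - N3 - N4 - N2 - N5 - Hub: 15+3+2+6+21+9 = 56
Hub - N1 - N3 - N4 - N5 - N2 - Hub: 15+3+2+15+21+20 = 76
Hub - N1 - N3 - N5 - N2 - N4 - Hub: 15+3+13+21+6+14 = 72
Hub - N1 - N3 - N5 - N4 - N2 - Hub: 15+3+13+15+6+20 = 72
Hub - N1 - N4 - N2 - N3 - N5 - Hub: 15+1+6+8+13+9 = 52
Hub - N1 - N4 - N2 - N5 - N3 - Hub: 15+1+6+21+13+12 = 68
… (46 more)
The minimum is 50.
One optimal route: Hub → N1 → N2 → N4 → N3 → N5 → Hub (or its reverse).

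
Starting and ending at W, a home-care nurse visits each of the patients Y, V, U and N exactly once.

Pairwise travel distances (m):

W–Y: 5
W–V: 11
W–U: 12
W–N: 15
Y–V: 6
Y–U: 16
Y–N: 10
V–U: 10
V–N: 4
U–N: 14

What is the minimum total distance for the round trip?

Shortest round trip = 41 m.

There are 12 distinct closed tours to check (reversals are equivalent).
W → Y → V → U → N → W: 5+6+10+14+15 = 50
W → Y → V → N → U → W: 5+6+4+14+12 = 41
W → Y → U → V → N → W: 5+16+10+4+15 = 50
W → Y → U → N → V → W: 5+16+14+4+11 = 50
W → Y → N → V → U → W: 5+10+4+10+12 = 41
W → Y → N → U → V → W: 5+10+14+10+11 = 50
W → V → Y → U → N → W: 11+6+16+14+15 = 62
W → V → Y → N → U → W: 11+6+10+14+12 = 53
W → V → U → Y → N → W: 11+10+16+10+15 = 62
W → V → N → Y → U → W: 11+4+10+16+12 = 53
W → U → Y → V → N → W: 12+16+6+4+15 = 53
W → U → V → Y → N → W: 12+10+6+10+15 = 53
The minimum is 41.
One optimal route: W → Y → V → N → U → W (or its reverse).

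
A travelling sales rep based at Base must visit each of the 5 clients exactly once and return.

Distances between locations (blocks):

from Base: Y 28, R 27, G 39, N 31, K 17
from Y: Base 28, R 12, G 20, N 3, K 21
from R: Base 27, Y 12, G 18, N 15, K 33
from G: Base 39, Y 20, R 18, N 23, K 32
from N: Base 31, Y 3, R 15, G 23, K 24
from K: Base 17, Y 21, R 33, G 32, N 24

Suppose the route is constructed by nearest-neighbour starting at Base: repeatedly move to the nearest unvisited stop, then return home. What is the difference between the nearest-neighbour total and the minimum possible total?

Excess over optimum: 4 blocks.

From Base: K=17, R=27, Y=28, N=31, G=39 → choose K (17).
From K: Y=21, N=24, G=32, R=33 → choose Y (21).
From Y: N=3, R=12, G=20 → choose N (3).
From N: R=15, G=23 → choose R (15).
From R: G=18 → choose G (18).
NN route Base → K → Y → N → R → G → Base costs 113.
Optimal: Base → R → G → Y → N → K → Base costs 109 (by enumerating all 60 distinct tours).
Excess = 113 − 109 = 4.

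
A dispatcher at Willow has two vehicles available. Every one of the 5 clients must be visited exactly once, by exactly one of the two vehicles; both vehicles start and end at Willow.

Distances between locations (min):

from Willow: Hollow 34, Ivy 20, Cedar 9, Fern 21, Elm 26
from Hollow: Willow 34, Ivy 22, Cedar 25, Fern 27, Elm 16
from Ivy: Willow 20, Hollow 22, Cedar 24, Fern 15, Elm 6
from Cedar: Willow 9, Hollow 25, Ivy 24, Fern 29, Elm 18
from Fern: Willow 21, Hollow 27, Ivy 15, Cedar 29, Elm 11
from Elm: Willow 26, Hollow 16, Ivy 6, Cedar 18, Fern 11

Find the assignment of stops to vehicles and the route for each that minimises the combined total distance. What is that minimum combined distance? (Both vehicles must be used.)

There are 2^4 − 1 = 15 ways to divide the 5 stops into two non-empty groups. For each, the best each vehicle can do is its own shortest tour through its group:
  {Hollow} + {Ivy, Cedar, Fern, Elm}: 68 + 69 = 137
  {Ivy} + {Hollow, Cedar, Fern, Elm}: 40 + 82 = 122
  {Hollow, Ivy} + {Cedar, Fern, Elm}: 76 + 59 = 135
  {Cedar} + {Hollow, Ivy, Fern, Elm}: 18 + 90 = 108
  {Hollow, Cedar} + {Ivy, Fern, Elm}: 68 + 58 = 126
  {Ivy, Cedar} + {Hollow, Fern, Elm}: 53 + 82 = 135
  … (15 splits in total)
Best: vehicle 1 Willow → Cedar → Willow = 18; vehicle 2 Willow → Ivy → Hollow → Elm → Fern → Willow = 90; combined 108.

Minimum combined distance: 108 min.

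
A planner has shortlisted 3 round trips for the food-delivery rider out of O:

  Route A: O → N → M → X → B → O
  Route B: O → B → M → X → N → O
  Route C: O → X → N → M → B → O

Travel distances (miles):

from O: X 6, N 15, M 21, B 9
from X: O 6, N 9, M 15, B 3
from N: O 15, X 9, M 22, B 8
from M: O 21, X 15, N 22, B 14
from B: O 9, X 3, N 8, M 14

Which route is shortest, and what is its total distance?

Route A: 15 + 22 + 15 + 3 + 9 = 64
Route B: 9 + 14 + 15 + 9 + 15 = 62
Route C: 6 + 9 + 22 + 14 + 9 = 60

60 miles — Route C is the shortest.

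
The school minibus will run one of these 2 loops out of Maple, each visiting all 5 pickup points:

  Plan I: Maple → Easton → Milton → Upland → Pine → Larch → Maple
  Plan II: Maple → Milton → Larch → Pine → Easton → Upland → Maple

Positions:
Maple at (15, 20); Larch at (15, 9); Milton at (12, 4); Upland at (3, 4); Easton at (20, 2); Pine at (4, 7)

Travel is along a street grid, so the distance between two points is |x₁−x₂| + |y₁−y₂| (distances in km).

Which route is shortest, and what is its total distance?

Shortest is Plan I, total 70 km.

Plan I: 23 + 10 + 9 + 4 + 13 + 11 = 70
Plan II: 19 + 8 + 13 + 21 + 19 + 28 = 108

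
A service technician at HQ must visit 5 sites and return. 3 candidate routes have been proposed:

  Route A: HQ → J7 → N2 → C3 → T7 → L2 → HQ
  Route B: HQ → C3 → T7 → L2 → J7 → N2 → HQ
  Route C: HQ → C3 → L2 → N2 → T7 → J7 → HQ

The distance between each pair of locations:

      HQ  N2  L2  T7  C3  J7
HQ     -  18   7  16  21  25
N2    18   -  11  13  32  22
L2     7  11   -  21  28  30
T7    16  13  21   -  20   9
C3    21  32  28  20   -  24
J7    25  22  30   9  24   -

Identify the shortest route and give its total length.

107 — Route C is the shortest.

Route A: 25 + 22 + 32 + 20 + 21 + 7 = 127
Route B: 21 + 20 + 21 + 30 + 22 + 18 = 132
Route C: 21 + 28 + 11 + 13 + 9 + 25 = 107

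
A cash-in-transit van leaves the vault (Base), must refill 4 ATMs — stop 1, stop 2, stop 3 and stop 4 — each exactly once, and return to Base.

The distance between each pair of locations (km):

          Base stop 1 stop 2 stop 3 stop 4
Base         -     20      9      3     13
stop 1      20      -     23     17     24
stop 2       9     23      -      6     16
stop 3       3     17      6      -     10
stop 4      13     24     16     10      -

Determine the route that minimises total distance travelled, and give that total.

Shortest round trip = 69 km.

Base → stop 1 → stop 2 → stop 3 → stop 4 → Base: 20+23+6+10+13 = 72
Base → stop 1 → stop 2 → stop 4 → stop 3 → Base: 20+23+16+10+3 = 72
Base → stop 1 → stop 3 → stop 2 → stop 4 → Base: 20+17+6+16+13 = 72
Base → stop 1 → stop 3 → stop 4 → stop 2 → Base: 20+17+10+16+9 = 72
Base → stop 1 → stop 4 → stop 2 → stop 3 → Base: 20+24+16+6+3 = 69
Base → stop 1 → stop 4 → stop 3 → stop 2 → Base: 20+24+10+6+9 = 69
Base → stop 2 → stop 1 → stop 3 → stop 4 → Base: 9+23+17+10+13 = 72
Base → stop 2 → stop 1 → stop 4 → stop 3 → Base: 9+23+24+10+3 = 69
Base → stop 2 → stop 3 → stop 1 → stop 4 → Base: 9+6+17+24+13 = 69
Base → stop 2 → stop 4 → stop 1 → stop 3 → Base: 9+16+24+17+3 = 69
Base → stop 3 → stop 1 → stop 2 → stop 4 → Base: 3+17+23+16+13 = 72
Base → stop 3 → stop 2 → stop 1 → stop 4 → Base: 3+6+23+24+13 = 69
The minimum is 69.
One optimal route: Base → stop 1 → stop 4 → stop 2 → stop 3 → Base (or its reverse).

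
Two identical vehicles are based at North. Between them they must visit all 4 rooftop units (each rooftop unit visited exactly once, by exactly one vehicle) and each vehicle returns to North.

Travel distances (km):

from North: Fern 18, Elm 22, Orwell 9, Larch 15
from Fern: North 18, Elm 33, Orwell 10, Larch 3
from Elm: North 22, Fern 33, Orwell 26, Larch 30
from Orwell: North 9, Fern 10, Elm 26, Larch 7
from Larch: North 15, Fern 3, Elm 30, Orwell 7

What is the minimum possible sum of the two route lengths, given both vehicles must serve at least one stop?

Try each way of splitting the stops between the two vehicles (each non-empty) and, for each split, find the best tour for each vehicle:
  {Fern} + {Elm, Orwell, Larch}: 36 + 68 = 104
  {Elm} + {Fern, Orwell, Larch}: 44 + 37 = 81
  {Fern, Elm} + {Orwell, Larch}: 73 + 31 = 104
  {Orwell} + {Fern, Elm, Larch}: 18 + 73 = 91
  {Fern, Orwell} + {Elm, Larch}: 37 + 67 = 104
  {Elm, Orwell} + {Fern, Larch}: 57 + 36 = 93
  … (7 splits in total)
Best: vehicle 1 North → Elm → North = 44; vehicle 2 North → Fern → Larch → Orwell → North = 37; combined 81.

Minimum combined distance: 81 km.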